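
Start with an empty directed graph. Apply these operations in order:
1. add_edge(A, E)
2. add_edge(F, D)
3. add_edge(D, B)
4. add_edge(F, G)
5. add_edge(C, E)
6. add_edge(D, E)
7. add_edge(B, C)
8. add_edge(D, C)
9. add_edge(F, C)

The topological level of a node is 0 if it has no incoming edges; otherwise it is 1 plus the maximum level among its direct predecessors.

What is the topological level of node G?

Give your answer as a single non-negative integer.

Answer: 1

Derivation:
Op 1: add_edge(A, E). Edges now: 1
Op 2: add_edge(F, D). Edges now: 2
Op 3: add_edge(D, B). Edges now: 3
Op 4: add_edge(F, G). Edges now: 4
Op 5: add_edge(C, E). Edges now: 5
Op 6: add_edge(D, E). Edges now: 6
Op 7: add_edge(B, C). Edges now: 7
Op 8: add_edge(D, C). Edges now: 8
Op 9: add_edge(F, C). Edges now: 9
Compute levels (Kahn BFS):
  sources (in-degree 0): A, F
  process A: level=0
    A->E: in-degree(E)=2, level(E)>=1
  process F: level=0
    F->C: in-degree(C)=2, level(C)>=1
    F->D: in-degree(D)=0, level(D)=1, enqueue
    F->G: in-degree(G)=0, level(G)=1, enqueue
  process D: level=1
    D->B: in-degree(B)=0, level(B)=2, enqueue
    D->C: in-degree(C)=1, level(C)>=2
    D->E: in-degree(E)=1, level(E)>=2
  process G: level=1
  process B: level=2
    B->C: in-degree(C)=0, level(C)=3, enqueue
  process C: level=3
    C->E: in-degree(E)=0, level(E)=4, enqueue
  process E: level=4
All levels: A:0, B:2, C:3, D:1, E:4, F:0, G:1
level(G) = 1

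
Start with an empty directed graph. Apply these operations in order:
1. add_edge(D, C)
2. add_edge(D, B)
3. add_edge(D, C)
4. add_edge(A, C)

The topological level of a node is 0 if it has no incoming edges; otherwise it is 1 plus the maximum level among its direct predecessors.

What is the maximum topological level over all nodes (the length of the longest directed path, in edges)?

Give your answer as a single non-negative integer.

Answer: 1

Derivation:
Op 1: add_edge(D, C). Edges now: 1
Op 2: add_edge(D, B). Edges now: 2
Op 3: add_edge(D, C) (duplicate, no change). Edges now: 2
Op 4: add_edge(A, C). Edges now: 3
Compute levels (Kahn BFS):
  sources (in-degree 0): A, D
  process A: level=0
    A->C: in-degree(C)=1, level(C)>=1
  process D: level=0
    D->B: in-degree(B)=0, level(B)=1, enqueue
    D->C: in-degree(C)=0, level(C)=1, enqueue
  process B: level=1
  process C: level=1
All levels: A:0, B:1, C:1, D:0
max level = 1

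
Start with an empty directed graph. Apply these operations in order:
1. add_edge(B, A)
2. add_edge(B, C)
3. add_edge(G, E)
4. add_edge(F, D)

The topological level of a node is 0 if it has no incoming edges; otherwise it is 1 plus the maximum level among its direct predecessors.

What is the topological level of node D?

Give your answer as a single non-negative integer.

Op 1: add_edge(B, A). Edges now: 1
Op 2: add_edge(B, C). Edges now: 2
Op 3: add_edge(G, E). Edges now: 3
Op 4: add_edge(F, D). Edges now: 4
Compute levels (Kahn BFS):
  sources (in-degree 0): B, F, G
  process B: level=0
    B->A: in-degree(A)=0, level(A)=1, enqueue
    B->C: in-degree(C)=0, level(C)=1, enqueue
  process F: level=0
    F->D: in-degree(D)=0, level(D)=1, enqueue
  process G: level=0
    G->E: in-degree(E)=0, level(E)=1, enqueue
  process A: level=1
  process C: level=1
  process D: level=1
  process E: level=1
All levels: A:1, B:0, C:1, D:1, E:1, F:0, G:0
level(D) = 1

Answer: 1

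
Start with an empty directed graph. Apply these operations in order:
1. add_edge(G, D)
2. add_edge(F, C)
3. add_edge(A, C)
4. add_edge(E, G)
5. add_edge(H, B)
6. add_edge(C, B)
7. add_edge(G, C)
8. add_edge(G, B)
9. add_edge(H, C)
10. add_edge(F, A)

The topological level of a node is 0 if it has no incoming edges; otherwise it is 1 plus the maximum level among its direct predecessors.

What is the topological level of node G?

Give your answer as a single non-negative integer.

Op 1: add_edge(G, D). Edges now: 1
Op 2: add_edge(F, C). Edges now: 2
Op 3: add_edge(A, C). Edges now: 3
Op 4: add_edge(E, G). Edges now: 4
Op 5: add_edge(H, B). Edges now: 5
Op 6: add_edge(C, B). Edges now: 6
Op 7: add_edge(G, C). Edges now: 7
Op 8: add_edge(G, B). Edges now: 8
Op 9: add_edge(H, C). Edges now: 9
Op 10: add_edge(F, A). Edges now: 10
Compute levels (Kahn BFS):
  sources (in-degree 0): E, F, H
  process E: level=0
    E->G: in-degree(G)=0, level(G)=1, enqueue
  process F: level=0
    F->A: in-degree(A)=0, level(A)=1, enqueue
    F->C: in-degree(C)=3, level(C)>=1
  process H: level=0
    H->B: in-degree(B)=2, level(B)>=1
    H->C: in-degree(C)=2, level(C)>=1
  process G: level=1
    G->B: in-degree(B)=1, level(B)>=2
    G->C: in-degree(C)=1, level(C)>=2
    G->D: in-degree(D)=0, level(D)=2, enqueue
  process A: level=1
    A->C: in-degree(C)=0, level(C)=2, enqueue
  process D: level=2
  process C: level=2
    C->B: in-degree(B)=0, level(B)=3, enqueue
  process B: level=3
All levels: A:1, B:3, C:2, D:2, E:0, F:0, G:1, H:0
level(G) = 1

Answer: 1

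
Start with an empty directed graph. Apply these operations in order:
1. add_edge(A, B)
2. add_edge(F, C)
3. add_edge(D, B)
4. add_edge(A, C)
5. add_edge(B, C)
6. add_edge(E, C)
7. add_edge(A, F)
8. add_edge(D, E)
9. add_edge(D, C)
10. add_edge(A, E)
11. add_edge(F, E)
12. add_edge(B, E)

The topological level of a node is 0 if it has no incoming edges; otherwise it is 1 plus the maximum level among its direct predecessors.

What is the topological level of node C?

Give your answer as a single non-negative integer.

Answer: 3

Derivation:
Op 1: add_edge(A, B). Edges now: 1
Op 2: add_edge(F, C). Edges now: 2
Op 3: add_edge(D, B). Edges now: 3
Op 4: add_edge(A, C). Edges now: 4
Op 5: add_edge(B, C). Edges now: 5
Op 6: add_edge(E, C). Edges now: 6
Op 7: add_edge(A, F). Edges now: 7
Op 8: add_edge(D, E). Edges now: 8
Op 9: add_edge(D, C). Edges now: 9
Op 10: add_edge(A, E). Edges now: 10
Op 11: add_edge(F, E). Edges now: 11
Op 12: add_edge(B, E). Edges now: 12
Compute levels (Kahn BFS):
  sources (in-degree 0): A, D
  process A: level=0
    A->B: in-degree(B)=1, level(B)>=1
    A->C: in-degree(C)=4, level(C)>=1
    A->E: in-degree(E)=3, level(E)>=1
    A->F: in-degree(F)=0, level(F)=1, enqueue
  process D: level=0
    D->B: in-degree(B)=0, level(B)=1, enqueue
    D->C: in-degree(C)=3, level(C)>=1
    D->E: in-degree(E)=2, level(E)>=1
  process F: level=1
    F->C: in-degree(C)=2, level(C)>=2
    F->E: in-degree(E)=1, level(E)>=2
  process B: level=1
    B->C: in-degree(C)=1, level(C)>=2
    B->E: in-degree(E)=0, level(E)=2, enqueue
  process E: level=2
    E->C: in-degree(C)=0, level(C)=3, enqueue
  process C: level=3
All levels: A:0, B:1, C:3, D:0, E:2, F:1
level(C) = 3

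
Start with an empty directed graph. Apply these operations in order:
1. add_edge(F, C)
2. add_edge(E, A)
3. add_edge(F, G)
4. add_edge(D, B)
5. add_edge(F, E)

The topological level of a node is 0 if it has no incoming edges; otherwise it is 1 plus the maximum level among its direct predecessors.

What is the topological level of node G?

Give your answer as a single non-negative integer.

Answer: 1

Derivation:
Op 1: add_edge(F, C). Edges now: 1
Op 2: add_edge(E, A). Edges now: 2
Op 3: add_edge(F, G). Edges now: 3
Op 4: add_edge(D, B). Edges now: 4
Op 5: add_edge(F, E). Edges now: 5
Compute levels (Kahn BFS):
  sources (in-degree 0): D, F
  process D: level=0
    D->B: in-degree(B)=0, level(B)=1, enqueue
  process F: level=0
    F->C: in-degree(C)=0, level(C)=1, enqueue
    F->E: in-degree(E)=0, level(E)=1, enqueue
    F->G: in-degree(G)=0, level(G)=1, enqueue
  process B: level=1
  process C: level=1
  process E: level=1
    E->A: in-degree(A)=0, level(A)=2, enqueue
  process G: level=1
  process A: level=2
All levels: A:2, B:1, C:1, D:0, E:1, F:0, G:1
level(G) = 1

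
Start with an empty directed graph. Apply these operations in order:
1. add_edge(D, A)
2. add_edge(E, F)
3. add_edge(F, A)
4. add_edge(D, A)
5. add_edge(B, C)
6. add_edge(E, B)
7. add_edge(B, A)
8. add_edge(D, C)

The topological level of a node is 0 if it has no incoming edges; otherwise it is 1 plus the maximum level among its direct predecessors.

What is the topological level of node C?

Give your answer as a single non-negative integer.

Op 1: add_edge(D, A). Edges now: 1
Op 2: add_edge(E, F). Edges now: 2
Op 3: add_edge(F, A). Edges now: 3
Op 4: add_edge(D, A) (duplicate, no change). Edges now: 3
Op 5: add_edge(B, C). Edges now: 4
Op 6: add_edge(E, B). Edges now: 5
Op 7: add_edge(B, A). Edges now: 6
Op 8: add_edge(D, C). Edges now: 7
Compute levels (Kahn BFS):
  sources (in-degree 0): D, E
  process D: level=0
    D->A: in-degree(A)=2, level(A)>=1
    D->C: in-degree(C)=1, level(C)>=1
  process E: level=0
    E->B: in-degree(B)=0, level(B)=1, enqueue
    E->F: in-degree(F)=0, level(F)=1, enqueue
  process B: level=1
    B->A: in-degree(A)=1, level(A)>=2
    B->C: in-degree(C)=0, level(C)=2, enqueue
  process F: level=1
    F->A: in-degree(A)=0, level(A)=2, enqueue
  process C: level=2
  process A: level=2
All levels: A:2, B:1, C:2, D:0, E:0, F:1
level(C) = 2

Answer: 2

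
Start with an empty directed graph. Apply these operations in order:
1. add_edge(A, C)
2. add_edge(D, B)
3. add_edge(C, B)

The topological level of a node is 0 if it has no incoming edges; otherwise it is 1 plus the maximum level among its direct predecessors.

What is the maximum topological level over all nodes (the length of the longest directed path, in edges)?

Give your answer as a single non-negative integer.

Answer: 2

Derivation:
Op 1: add_edge(A, C). Edges now: 1
Op 2: add_edge(D, B). Edges now: 2
Op 3: add_edge(C, B). Edges now: 3
Compute levels (Kahn BFS):
  sources (in-degree 0): A, D
  process A: level=0
    A->C: in-degree(C)=0, level(C)=1, enqueue
  process D: level=0
    D->B: in-degree(B)=1, level(B)>=1
  process C: level=1
    C->B: in-degree(B)=0, level(B)=2, enqueue
  process B: level=2
All levels: A:0, B:2, C:1, D:0
max level = 2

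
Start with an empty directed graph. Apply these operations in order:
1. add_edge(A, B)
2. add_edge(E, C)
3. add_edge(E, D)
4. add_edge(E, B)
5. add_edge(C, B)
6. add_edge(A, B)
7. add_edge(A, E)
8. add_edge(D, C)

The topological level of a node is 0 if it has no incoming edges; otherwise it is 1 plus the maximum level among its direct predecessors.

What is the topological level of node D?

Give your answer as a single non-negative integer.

Op 1: add_edge(A, B). Edges now: 1
Op 2: add_edge(E, C). Edges now: 2
Op 3: add_edge(E, D). Edges now: 3
Op 4: add_edge(E, B). Edges now: 4
Op 5: add_edge(C, B). Edges now: 5
Op 6: add_edge(A, B) (duplicate, no change). Edges now: 5
Op 7: add_edge(A, E). Edges now: 6
Op 8: add_edge(D, C). Edges now: 7
Compute levels (Kahn BFS):
  sources (in-degree 0): A
  process A: level=0
    A->B: in-degree(B)=2, level(B)>=1
    A->E: in-degree(E)=0, level(E)=1, enqueue
  process E: level=1
    E->B: in-degree(B)=1, level(B)>=2
    E->C: in-degree(C)=1, level(C)>=2
    E->D: in-degree(D)=0, level(D)=2, enqueue
  process D: level=2
    D->C: in-degree(C)=0, level(C)=3, enqueue
  process C: level=3
    C->B: in-degree(B)=0, level(B)=4, enqueue
  process B: level=4
All levels: A:0, B:4, C:3, D:2, E:1
level(D) = 2

Answer: 2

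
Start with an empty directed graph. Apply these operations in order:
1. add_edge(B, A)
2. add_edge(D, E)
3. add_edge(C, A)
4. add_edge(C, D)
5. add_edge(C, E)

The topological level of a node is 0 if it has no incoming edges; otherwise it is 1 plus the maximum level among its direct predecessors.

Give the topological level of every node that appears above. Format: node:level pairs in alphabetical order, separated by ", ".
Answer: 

Answer: A:1, B:0, C:0, D:1, E:2

Derivation:
Op 1: add_edge(B, A). Edges now: 1
Op 2: add_edge(D, E). Edges now: 2
Op 3: add_edge(C, A). Edges now: 3
Op 4: add_edge(C, D). Edges now: 4
Op 5: add_edge(C, E). Edges now: 5
Compute levels (Kahn BFS):
  sources (in-degree 0): B, C
  process B: level=0
    B->A: in-degree(A)=1, level(A)>=1
  process C: level=0
    C->A: in-degree(A)=0, level(A)=1, enqueue
    C->D: in-degree(D)=0, level(D)=1, enqueue
    C->E: in-degree(E)=1, level(E)>=1
  process A: level=1
  process D: level=1
    D->E: in-degree(E)=0, level(E)=2, enqueue
  process E: level=2
All levels: A:1, B:0, C:0, D:1, E:2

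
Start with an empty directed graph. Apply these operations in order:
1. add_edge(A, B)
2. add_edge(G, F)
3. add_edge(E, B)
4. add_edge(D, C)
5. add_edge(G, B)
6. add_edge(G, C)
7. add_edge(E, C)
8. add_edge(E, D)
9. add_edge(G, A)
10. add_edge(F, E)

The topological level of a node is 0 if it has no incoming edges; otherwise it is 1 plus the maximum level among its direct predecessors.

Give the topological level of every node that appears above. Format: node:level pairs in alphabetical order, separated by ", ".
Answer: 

Answer: A:1, B:3, C:4, D:3, E:2, F:1, G:0

Derivation:
Op 1: add_edge(A, B). Edges now: 1
Op 2: add_edge(G, F). Edges now: 2
Op 3: add_edge(E, B). Edges now: 3
Op 4: add_edge(D, C). Edges now: 4
Op 5: add_edge(G, B). Edges now: 5
Op 6: add_edge(G, C). Edges now: 6
Op 7: add_edge(E, C). Edges now: 7
Op 8: add_edge(E, D). Edges now: 8
Op 9: add_edge(G, A). Edges now: 9
Op 10: add_edge(F, E). Edges now: 10
Compute levels (Kahn BFS):
  sources (in-degree 0): G
  process G: level=0
    G->A: in-degree(A)=0, level(A)=1, enqueue
    G->B: in-degree(B)=2, level(B)>=1
    G->C: in-degree(C)=2, level(C)>=1
    G->F: in-degree(F)=0, level(F)=1, enqueue
  process A: level=1
    A->B: in-degree(B)=1, level(B)>=2
  process F: level=1
    F->E: in-degree(E)=0, level(E)=2, enqueue
  process E: level=2
    E->B: in-degree(B)=0, level(B)=3, enqueue
    E->C: in-degree(C)=1, level(C)>=3
    E->D: in-degree(D)=0, level(D)=3, enqueue
  process B: level=3
  process D: level=3
    D->C: in-degree(C)=0, level(C)=4, enqueue
  process C: level=4
All levels: A:1, B:3, C:4, D:3, E:2, F:1, G:0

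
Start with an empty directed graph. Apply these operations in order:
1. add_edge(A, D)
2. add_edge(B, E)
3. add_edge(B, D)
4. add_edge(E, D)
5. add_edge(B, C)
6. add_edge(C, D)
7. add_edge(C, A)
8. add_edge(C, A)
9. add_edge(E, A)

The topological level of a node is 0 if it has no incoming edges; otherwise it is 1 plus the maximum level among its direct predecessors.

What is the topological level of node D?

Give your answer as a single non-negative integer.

Answer: 3

Derivation:
Op 1: add_edge(A, D). Edges now: 1
Op 2: add_edge(B, E). Edges now: 2
Op 3: add_edge(B, D). Edges now: 3
Op 4: add_edge(E, D). Edges now: 4
Op 5: add_edge(B, C). Edges now: 5
Op 6: add_edge(C, D). Edges now: 6
Op 7: add_edge(C, A). Edges now: 7
Op 8: add_edge(C, A) (duplicate, no change). Edges now: 7
Op 9: add_edge(E, A). Edges now: 8
Compute levels (Kahn BFS):
  sources (in-degree 0): B
  process B: level=0
    B->C: in-degree(C)=0, level(C)=1, enqueue
    B->D: in-degree(D)=3, level(D)>=1
    B->E: in-degree(E)=0, level(E)=1, enqueue
  process C: level=1
    C->A: in-degree(A)=1, level(A)>=2
    C->D: in-degree(D)=2, level(D)>=2
  process E: level=1
    E->A: in-degree(A)=0, level(A)=2, enqueue
    E->D: in-degree(D)=1, level(D)>=2
  process A: level=2
    A->D: in-degree(D)=0, level(D)=3, enqueue
  process D: level=3
All levels: A:2, B:0, C:1, D:3, E:1
level(D) = 3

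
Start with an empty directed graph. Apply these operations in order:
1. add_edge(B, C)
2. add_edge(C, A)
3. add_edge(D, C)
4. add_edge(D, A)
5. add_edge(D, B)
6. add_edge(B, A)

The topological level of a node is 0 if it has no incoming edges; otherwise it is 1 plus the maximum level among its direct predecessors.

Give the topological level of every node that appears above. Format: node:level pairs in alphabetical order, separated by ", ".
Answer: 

Answer: A:3, B:1, C:2, D:0

Derivation:
Op 1: add_edge(B, C). Edges now: 1
Op 2: add_edge(C, A). Edges now: 2
Op 3: add_edge(D, C). Edges now: 3
Op 4: add_edge(D, A). Edges now: 4
Op 5: add_edge(D, B). Edges now: 5
Op 6: add_edge(B, A). Edges now: 6
Compute levels (Kahn BFS):
  sources (in-degree 0): D
  process D: level=0
    D->A: in-degree(A)=2, level(A)>=1
    D->B: in-degree(B)=0, level(B)=1, enqueue
    D->C: in-degree(C)=1, level(C)>=1
  process B: level=1
    B->A: in-degree(A)=1, level(A)>=2
    B->C: in-degree(C)=0, level(C)=2, enqueue
  process C: level=2
    C->A: in-degree(A)=0, level(A)=3, enqueue
  process A: level=3
All levels: A:3, B:1, C:2, D:0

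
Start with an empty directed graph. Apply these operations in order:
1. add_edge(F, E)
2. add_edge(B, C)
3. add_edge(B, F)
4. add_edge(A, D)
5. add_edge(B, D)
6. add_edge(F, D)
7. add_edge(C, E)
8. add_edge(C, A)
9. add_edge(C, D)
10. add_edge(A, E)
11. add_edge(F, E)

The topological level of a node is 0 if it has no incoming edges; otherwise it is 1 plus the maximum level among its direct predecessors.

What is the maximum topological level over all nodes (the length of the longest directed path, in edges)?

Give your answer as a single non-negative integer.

Op 1: add_edge(F, E). Edges now: 1
Op 2: add_edge(B, C). Edges now: 2
Op 3: add_edge(B, F). Edges now: 3
Op 4: add_edge(A, D). Edges now: 4
Op 5: add_edge(B, D). Edges now: 5
Op 6: add_edge(F, D). Edges now: 6
Op 7: add_edge(C, E). Edges now: 7
Op 8: add_edge(C, A). Edges now: 8
Op 9: add_edge(C, D). Edges now: 9
Op 10: add_edge(A, E). Edges now: 10
Op 11: add_edge(F, E) (duplicate, no change). Edges now: 10
Compute levels (Kahn BFS):
  sources (in-degree 0): B
  process B: level=0
    B->C: in-degree(C)=0, level(C)=1, enqueue
    B->D: in-degree(D)=3, level(D)>=1
    B->F: in-degree(F)=0, level(F)=1, enqueue
  process C: level=1
    C->A: in-degree(A)=0, level(A)=2, enqueue
    C->D: in-degree(D)=2, level(D)>=2
    C->E: in-degree(E)=2, level(E)>=2
  process F: level=1
    F->D: in-degree(D)=1, level(D)>=2
    F->E: in-degree(E)=1, level(E)>=2
  process A: level=2
    A->D: in-degree(D)=0, level(D)=3, enqueue
    A->E: in-degree(E)=0, level(E)=3, enqueue
  process D: level=3
  process E: level=3
All levels: A:2, B:0, C:1, D:3, E:3, F:1
max level = 3

Answer: 3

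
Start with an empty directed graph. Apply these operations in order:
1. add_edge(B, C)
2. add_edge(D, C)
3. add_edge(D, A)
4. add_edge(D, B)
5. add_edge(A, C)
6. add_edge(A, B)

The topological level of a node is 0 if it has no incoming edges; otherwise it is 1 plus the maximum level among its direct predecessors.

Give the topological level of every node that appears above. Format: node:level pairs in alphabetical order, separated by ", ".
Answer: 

Answer: A:1, B:2, C:3, D:0

Derivation:
Op 1: add_edge(B, C). Edges now: 1
Op 2: add_edge(D, C). Edges now: 2
Op 3: add_edge(D, A). Edges now: 3
Op 4: add_edge(D, B). Edges now: 4
Op 5: add_edge(A, C). Edges now: 5
Op 6: add_edge(A, B). Edges now: 6
Compute levels (Kahn BFS):
  sources (in-degree 0): D
  process D: level=0
    D->A: in-degree(A)=0, level(A)=1, enqueue
    D->B: in-degree(B)=1, level(B)>=1
    D->C: in-degree(C)=2, level(C)>=1
  process A: level=1
    A->B: in-degree(B)=0, level(B)=2, enqueue
    A->C: in-degree(C)=1, level(C)>=2
  process B: level=2
    B->C: in-degree(C)=0, level(C)=3, enqueue
  process C: level=3
All levels: A:1, B:2, C:3, D:0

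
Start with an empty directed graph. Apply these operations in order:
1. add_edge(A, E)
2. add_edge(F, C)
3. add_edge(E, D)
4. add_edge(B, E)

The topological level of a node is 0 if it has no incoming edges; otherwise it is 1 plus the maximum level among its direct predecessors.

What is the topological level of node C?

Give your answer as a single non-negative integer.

Answer: 1

Derivation:
Op 1: add_edge(A, E). Edges now: 1
Op 2: add_edge(F, C). Edges now: 2
Op 3: add_edge(E, D). Edges now: 3
Op 4: add_edge(B, E). Edges now: 4
Compute levels (Kahn BFS):
  sources (in-degree 0): A, B, F
  process A: level=0
    A->E: in-degree(E)=1, level(E)>=1
  process B: level=0
    B->E: in-degree(E)=0, level(E)=1, enqueue
  process F: level=0
    F->C: in-degree(C)=0, level(C)=1, enqueue
  process E: level=1
    E->D: in-degree(D)=0, level(D)=2, enqueue
  process C: level=1
  process D: level=2
All levels: A:0, B:0, C:1, D:2, E:1, F:0
level(C) = 1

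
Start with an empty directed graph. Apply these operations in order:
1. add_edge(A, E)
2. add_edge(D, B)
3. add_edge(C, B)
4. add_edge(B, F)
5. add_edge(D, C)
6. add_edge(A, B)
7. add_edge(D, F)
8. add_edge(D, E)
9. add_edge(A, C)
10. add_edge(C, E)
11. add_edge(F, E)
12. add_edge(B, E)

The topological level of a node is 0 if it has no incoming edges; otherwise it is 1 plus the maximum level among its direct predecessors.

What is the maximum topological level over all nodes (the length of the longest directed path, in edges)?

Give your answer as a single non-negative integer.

Answer: 4

Derivation:
Op 1: add_edge(A, E). Edges now: 1
Op 2: add_edge(D, B). Edges now: 2
Op 3: add_edge(C, B). Edges now: 3
Op 4: add_edge(B, F). Edges now: 4
Op 5: add_edge(D, C). Edges now: 5
Op 6: add_edge(A, B). Edges now: 6
Op 7: add_edge(D, F). Edges now: 7
Op 8: add_edge(D, E). Edges now: 8
Op 9: add_edge(A, C). Edges now: 9
Op 10: add_edge(C, E). Edges now: 10
Op 11: add_edge(F, E). Edges now: 11
Op 12: add_edge(B, E). Edges now: 12
Compute levels (Kahn BFS):
  sources (in-degree 0): A, D
  process A: level=0
    A->B: in-degree(B)=2, level(B)>=1
    A->C: in-degree(C)=1, level(C)>=1
    A->E: in-degree(E)=4, level(E)>=1
  process D: level=0
    D->B: in-degree(B)=1, level(B)>=1
    D->C: in-degree(C)=0, level(C)=1, enqueue
    D->E: in-degree(E)=3, level(E)>=1
    D->F: in-degree(F)=1, level(F)>=1
  process C: level=1
    C->B: in-degree(B)=0, level(B)=2, enqueue
    C->E: in-degree(E)=2, level(E)>=2
  process B: level=2
    B->E: in-degree(E)=1, level(E)>=3
    B->F: in-degree(F)=0, level(F)=3, enqueue
  process F: level=3
    F->E: in-degree(E)=0, level(E)=4, enqueue
  process E: level=4
All levels: A:0, B:2, C:1, D:0, E:4, F:3
max level = 4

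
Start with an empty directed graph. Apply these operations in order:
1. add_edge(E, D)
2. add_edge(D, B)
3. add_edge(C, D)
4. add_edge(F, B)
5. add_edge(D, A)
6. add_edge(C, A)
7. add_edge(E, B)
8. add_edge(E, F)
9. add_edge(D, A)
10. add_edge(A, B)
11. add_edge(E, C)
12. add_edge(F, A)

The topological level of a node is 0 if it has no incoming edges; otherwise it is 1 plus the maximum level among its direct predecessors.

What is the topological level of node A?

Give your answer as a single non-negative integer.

Answer: 3

Derivation:
Op 1: add_edge(E, D). Edges now: 1
Op 2: add_edge(D, B). Edges now: 2
Op 3: add_edge(C, D). Edges now: 3
Op 4: add_edge(F, B). Edges now: 4
Op 5: add_edge(D, A). Edges now: 5
Op 6: add_edge(C, A). Edges now: 6
Op 7: add_edge(E, B). Edges now: 7
Op 8: add_edge(E, F). Edges now: 8
Op 9: add_edge(D, A) (duplicate, no change). Edges now: 8
Op 10: add_edge(A, B). Edges now: 9
Op 11: add_edge(E, C). Edges now: 10
Op 12: add_edge(F, A). Edges now: 11
Compute levels (Kahn BFS):
  sources (in-degree 0): E
  process E: level=0
    E->B: in-degree(B)=3, level(B)>=1
    E->C: in-degree(C)=0, level(C)=1, enqueue
    E->D: in-degree(D)=1, level(D)>=1
    E->F: in-degree(F)=0, level(F)=1, enqueue
  process C: level=1
    C->A: in-degree(A)=2, level(A)>=2
    C->D: in-degree(D)=0, level(D)=2, enqueue
  process F: level=1
    F->A: in-degree(A)=1, level(A)>=2
    F->B: in-degree(B)=2, level(B)>=2
  process D: level=2
    D->A: in-degree(A)=0, level(A)=3, enqueue
    D->B: in-degree(B)=1, level(B)>=3
  process A: level=3
    A->B: in-degree(B)=0, level(B)=4, enqueue
  process B: level=4
All levels: A:3, B:4, C:1, D:2, E:0, F:1
level(A) = 3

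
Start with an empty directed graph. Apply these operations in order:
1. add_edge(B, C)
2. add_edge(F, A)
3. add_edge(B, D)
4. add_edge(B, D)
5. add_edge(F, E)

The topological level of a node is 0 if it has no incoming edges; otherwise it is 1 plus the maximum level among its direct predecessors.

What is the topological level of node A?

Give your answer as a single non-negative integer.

Op 1: add_edge(B, C). Edges now: 1
Op 2: add_edge(F, A). Edges now: 2
Op 3: add_edge(B, D). Edges now: 3
Op 4: add_edge(B, D) (duplicate, no change). Edges now: 3
Op 5: add_edge(F, E). Edges now: 4
Compute levels (Kahn BFS):
  sources (in-degree 0): B, F
  process B: level=0
    B->C: in-degree(C)=0, level(C)=1, enqueue
    B->D: in-degree(D)=0, level(D)=1, enqueue
  process F: level=0
    F->A: in-degree(A)=0, level(A)=1, enqueue
    F->E: in-degree(E)=0, level(E)=1, enqueue
  process C: level=1
  process D: level=1
  process A: level=1
  process E: level=1
All levels: A:1, B:0, C:1, D:1, E:1, F:0
level(A) = 1

Answer: 1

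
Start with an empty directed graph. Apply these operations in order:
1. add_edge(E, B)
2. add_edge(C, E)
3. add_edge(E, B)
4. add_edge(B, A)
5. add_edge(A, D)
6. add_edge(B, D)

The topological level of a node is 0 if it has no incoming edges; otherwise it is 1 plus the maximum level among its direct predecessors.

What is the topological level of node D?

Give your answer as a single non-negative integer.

Op 1: add_edge(E, B). Edges now: 1
Op 2: add_edge(C, E). Edges now: 2
Op 3: add_edge(E, B) (duplicate, no change). Edges now: 2
Op 4: add_edge(B, A). Edges now: 3
Op 5: add_edge(A, D). Edges now: 4
Op 6: add_edge(B, D). Edges now: 5
Compute levels (Kahn BFS):
  sources (in-degree 0): C
  process C: level=0
    C->E: in-degree(E)=0, level(E)=1, enqueue
  process E: level=1
    E->B: in-degree(B)=0, level(B)=2, enqueue
  process B: level=2
    B->A: in-degree(A)=0, level(A)=3, enqueue
    B->D: in-degree(D)=1, level(D)>=3
  process A: level=3
    A->D: in-degree(D)=0, level(D)=4, enqueue
  process D: level=4
All levels: A:3, B:2, C:0, D:4, E:1
level(D) = 4

Answer: 4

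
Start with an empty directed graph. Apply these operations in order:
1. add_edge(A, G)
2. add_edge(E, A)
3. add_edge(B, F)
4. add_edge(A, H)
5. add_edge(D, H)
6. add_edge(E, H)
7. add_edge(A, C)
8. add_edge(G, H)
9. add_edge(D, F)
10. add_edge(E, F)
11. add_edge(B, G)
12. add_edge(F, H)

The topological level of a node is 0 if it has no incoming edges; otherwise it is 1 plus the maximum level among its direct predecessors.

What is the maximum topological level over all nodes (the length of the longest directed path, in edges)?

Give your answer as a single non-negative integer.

Answer: 3

Derivation:
Op 1: add_edge(A, G). Edges now: 1
Op 2: add_edge(E, A). Edges now: 2
Op 3: add_edge(B, F). Edges now: 3
Op 4: add_edge(A, H). Edges now: 4
Op 5: add_edge(D, H). Edges now: 5
Op 6: add_edge(E, H). Edges now: 6
Op 7: add_edge(A, C). Edges now: 7
Op 8: add_edge(G, H). Edges now: 8
Op 9: add_edge(D, F). Edges now: 9
Op 10: add_edge(E, F). Edges now: 10
Op 11: add_edge(B, G). Edges now: 11
Op 12: add_edge(F, H). Edges now: 12
Compute levels (Kahn BFS):
  sources (in-degree 0): B, D, E
  process B: level=0
    B->F: in-degree(F)=2, level(F)>=1
    B->G: in-degree(G)=1, level(G)>=1
  process D: level=0
    D->F: in-degree(F)=1, level(F)>=1
    D->H: in-degree(H)=4, level(H)>=1
  process E: level=0
    E->A: in-degree(A)=0, level(A)=1, enqueue
    E->F: in-degree(F)=0, level(F)=1, enqueue
    E->H: in-degree(H)=3, level(H)>=1
  process A: level=1
    A->C: in-degree(C)=0, level(C)=2, enqueue
    A->G: in-degree(G)=0, level(G)=2, enqueue
    A->H: in-degree(H)=2, level(H)>=2
  process F: level=1
    F->H: in-degree(H)=1, level(H)>=2
  process C: level=2
  process G: level=2
    G->H: in-degree(H)=0, level(H)=3, enqueue
  process H: level=3
All levels: A:1, B:0, C:2, D:0, E:0, F:1, G:2, H:3
max level = 3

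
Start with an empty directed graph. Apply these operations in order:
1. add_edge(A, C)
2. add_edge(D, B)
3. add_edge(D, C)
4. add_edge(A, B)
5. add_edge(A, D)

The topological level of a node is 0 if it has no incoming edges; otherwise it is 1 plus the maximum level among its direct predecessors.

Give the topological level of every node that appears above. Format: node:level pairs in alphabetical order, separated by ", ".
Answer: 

Op 1: add_edge(A, C). Edges now: 1
Op 2: add_edge(D, B). Edges now: 2
Op 3: add_edge(D, C). Edges now: 3
Op 4: add_edge(A, B). Edges now: 4
Op 5: add_edge(A, D). Edges now: 5
Compute levels (Kahn BFS):
  sources (in-degree 0): A
  process A: level=0
    A->B: in-degree(B)=1, level(B)>=1
    A->C: in-degree(C)=1, level(C)>=1
    A->D: in-degree(D)=0, level(D)=1, enqueue
  process D: level=1
    D->B: in-degree(B)=0, level(B)=2, enqueue
    D->C: in-degree(C)=0, level(C)=2, enqueue
  process B: level=2
  process C: level=2
All levels: A:0, B:2, C:2, D:1

Answer: A:0, B:2, C:2, D:1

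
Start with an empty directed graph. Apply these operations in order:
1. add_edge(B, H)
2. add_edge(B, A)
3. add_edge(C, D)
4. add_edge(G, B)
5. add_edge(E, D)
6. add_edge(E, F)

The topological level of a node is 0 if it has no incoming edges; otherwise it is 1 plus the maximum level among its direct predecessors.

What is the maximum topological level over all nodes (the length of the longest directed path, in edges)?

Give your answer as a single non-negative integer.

Op 1: add_edge(B, H). Edges now: 1
Op 2: add_edge(B, A). Edges now: 2
Op 3: add_edge(C, D). Edges now: 3
Op 4: add_edge(G, B). Edges now: 4
Op 5: add_edge(E, D). Edges now: 5
Op 6: add_edge(E, F). Edges now: 6
Compute levels (Kahn BFS):
  sources (in-degree 0): C, E, G
  process C: level=0
    C->D: in-degree(D)=1, level(D)>=1
  process E: level=0
    E->D: in-degree(D)=0, level(D)=1, enqueue
    E->F: in-degree(F)=0, level(F)=1, enqueue
  process G: level=0
    G->B: in-degree(B)=0, level(B)=1, enqueue
  process D: level=1
  process F: level=1
  process B: level=1
    B->A: in-degree(A)=0, level(A)=2, enqueue
    B->H: in-degree(H)=0, level(H)=2, enqueue
  process A: level=2
  process H: level=2
All levels: A:2, B:1, C:0, D:1, E:0, F:1, G:0, H:2
max level = 2

Answer: 2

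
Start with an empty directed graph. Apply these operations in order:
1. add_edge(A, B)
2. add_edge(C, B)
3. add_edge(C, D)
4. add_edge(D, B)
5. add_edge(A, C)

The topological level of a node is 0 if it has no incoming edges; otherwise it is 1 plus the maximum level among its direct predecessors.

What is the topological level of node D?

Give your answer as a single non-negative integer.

Op 1: add_edge(A, B). Edges now: 1
Op 2: add_edge(C, B). Edges now: 2
Op 3: add_edge(C, D). Edges now: 3
Op 4: add_edge(D, B). Edges now: 4
Op 5: add_edge(A, C). Edges now: 5
Compute levels (Kahn BFS):
  sources (in-degree 0): A
  process A: level=0
    A->B: in-degree(B)=2, level(B)>=1
    A->C: in-degree(C)=0, level(C)=1, enqueue
  process C: level=1
    C->B: in-degree(B)=1, level(B)>=2
    C->D: in-degree(D)=0, level(D)=2, enqueue
  process D: level=2
    D->B: in-degree(B)=0, level(B)=3, enqueue
  process B: level=3
All levels: A:0, B:3, C:1, D:2
level(D) = 2

Answer: 2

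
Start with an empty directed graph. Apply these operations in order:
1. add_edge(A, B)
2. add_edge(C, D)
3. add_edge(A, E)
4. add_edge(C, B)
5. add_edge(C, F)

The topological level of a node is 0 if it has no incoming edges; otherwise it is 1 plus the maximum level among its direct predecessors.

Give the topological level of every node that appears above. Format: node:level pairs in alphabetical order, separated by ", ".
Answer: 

Answer: A:0, B:1, C:0, D:1, E:1, F:1

Derivation:
Op 1: add_edge(A, B). Edges now: 1
Op 2: add_edge(C, D). Edges now: 2
Op 3: add_edge(A, E). Edges now: 3
Op 4: add_edge(C, B). Edges now: 4
Op 5: add_edge(C, F). Edges now: 5
Compute levels (Kahn BFS):
  sources (in-degree 0): A, C
  process A: level=0
    A->B: in-degree(B)=1, level(B)>=1
    A->E: in-degree(E)=0, level(E)=1, enqueue
  process C: level=0
    C->B: in-degree(B)=0, level(B)=1, enqueue
    C->D: in-degree(D)=0, level(D)=1, enqueue
    C->F: in-degree(F)=0, level(F)=1, enqueue
  process E: level=1
  process B: level=1
  process D: level=1
  process F: level=1
All levels: A:0, B:1, C:0, D:1, E:1, F:1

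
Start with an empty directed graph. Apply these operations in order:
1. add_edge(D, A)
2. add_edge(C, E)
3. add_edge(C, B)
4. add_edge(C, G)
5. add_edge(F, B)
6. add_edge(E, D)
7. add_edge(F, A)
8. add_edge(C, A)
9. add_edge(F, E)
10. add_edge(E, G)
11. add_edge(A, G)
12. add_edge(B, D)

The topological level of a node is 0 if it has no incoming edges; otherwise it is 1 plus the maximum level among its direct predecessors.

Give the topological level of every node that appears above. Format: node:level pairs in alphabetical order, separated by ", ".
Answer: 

Answer: A:3, B:1, C:0, D:2, E:1, F:0, G:4

Derivation:
Op 1: add_edge(D, A). Edges now: 1
Op 2: add_edge(C, E). Edges now: 2
Op 3: add_edge(C, B). Edges now: 3
Op 4: add_edge(C, G). Edges now: 4
Op 5: add_edge(F, B). Edges now: 5
Op 6: add_edge(E, D). Edges now: 6
Op 7: add_edge(F, A). Edges now: 7
Op 8: add_edge(C, A). Edges now: 8
Op 9: add_edge(F, E). Edges now: 9
Op 10: add_edge(E, G). Edges now: 10
Op 11: add_edge(A, G). Edges now: 11
Op 12: add_edge(B, D). Edges now: 12
Compute levels (Kahn BFS):
  sources (in-degree 0): C, F
  process C: level=0
    C->A: in-degree(A)=2, level(A)>=1
    C->B: in-degree(B)=1, level(B)>=1
    C->E: in-degree(E)=1, level(E)>=1
    C->G: in-degree(G)=2, level(G)>=1
  process F: level=0
    F->A: in-degree(A)=1, level(A)>=1
    F->B: in-degree(B)=0, level(B)=1, enqueue
    F->E: in-degree(E)=0, level(E)=1, enqueue
  process B: level=1
    B->D: in-degree(D)=1, level(D)>=2
  process E: level=1
    E->D: in-degree(D)=0, level(D)=2, enqueue
    E->G: in-degree(G)=1, level(G)>=2
  process D: level=2
    D->A: in-degree(A)=0, level(A)=3, enqueue
  process A: level=3
    A->G: in-degree(G)=0, level(G)=4, enqueue
  process G: level=4
All levels: A:3, B:1, C:0, D:2, E:1, F:0, G:4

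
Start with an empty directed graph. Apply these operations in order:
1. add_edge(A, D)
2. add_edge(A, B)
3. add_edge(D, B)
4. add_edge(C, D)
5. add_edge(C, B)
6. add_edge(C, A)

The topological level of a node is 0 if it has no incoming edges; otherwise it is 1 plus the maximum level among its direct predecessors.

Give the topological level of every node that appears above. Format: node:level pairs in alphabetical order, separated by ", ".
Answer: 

Op 1: add_edge(A, D). Edges now: 1
Op 2: add_edge(A, B). Edges now: 2
Op 3: add_edge(D, B). Edges now: 3
Op 4: add_edge(C, D). Edges now: 4
Op 5: add_edge(C, B). Edges now: 5
Op 6: add_edge(C, A). Edges now: 6
Compute levels (Kahn BFS):
  sources (in-degree 0): C
  process C: level=0
    C->A: in-degree(A)=0, level(A)=1, enqueue
    C->B: in-degree(B)=2, level(B)>=1
    C->D: in-degree(D)=1, level(D)>=1
  process A: level=1
    A->B: in-degree(B)=1, level(B)>=2
    A->D: in-degree(D)=0, level(D)=2, enqueue
  process D: level=2
    D->B: in-degree(B)=0, level(B)=3, enqueue
  process B: level=3
All levels: A:1, B:3, C:0, D:2

Answer: A:1, B:3, C:0, D:2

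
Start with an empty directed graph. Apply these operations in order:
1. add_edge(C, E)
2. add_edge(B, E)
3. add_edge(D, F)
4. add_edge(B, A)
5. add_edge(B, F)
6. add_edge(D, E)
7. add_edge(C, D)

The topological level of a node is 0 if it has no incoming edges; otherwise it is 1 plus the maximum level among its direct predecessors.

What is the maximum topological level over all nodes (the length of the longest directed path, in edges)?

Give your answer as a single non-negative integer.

Op 1: add_edge(C, E). Edges now: 1
Op 2: add_edge(B, E). Edges now: 2
Op 3: add_edge(D, F). Edges now: 3
Op 4: add_edge(B, A). Edges now: 4
Op 5: add_edge(B, F). Edges now: 5
Op 6: add_edge(D, E). Edges now: 6
Op 7: add_edge(C, D). Edges now: 7
Compute levels (Kahn BFS):
  sources (in-degree 0): B, C
  process B: level=0
    B->A: in-degree(A)=0, level(A)=1, enqueue
    B->E: in-degree(E)=2, level(E)>=1
    B->F: in-degree(F)=1, level(F)>=1
  process C: level=0
    C->D: in-degree(D)=0, level(D)=1, enqueue
    C->E: in-degree(E)=1, level(E)>=1
  process A: level=1
  process D: level=1
    D->E: in-degree(E)=0, level(E)=2, enqueue
    D->F: in-degree(F)=0, level(F)=2, enqueue
  process E: level=2
  process F: level=2
All levels: A:1, B:0, C:0, D:1, E:2, F:2
max level = 2

Answer: 2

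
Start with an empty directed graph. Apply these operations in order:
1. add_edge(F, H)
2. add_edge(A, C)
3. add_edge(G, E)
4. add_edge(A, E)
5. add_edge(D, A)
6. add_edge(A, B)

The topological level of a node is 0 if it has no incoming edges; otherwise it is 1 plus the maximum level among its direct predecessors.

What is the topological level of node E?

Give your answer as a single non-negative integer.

Op 1: add_edge(F, H). Edges now: 1
Op 2: add_edge(A, C). Edges now: 2
Op 3: add_edge(G, E). Edges now: 3
Op 4: add_edge(A, E). Edges now: 4
Op 5: add_edge(D, A). Edges now: 5
Op 6: add_edge(A, B). Edges now: 6
Compute levels (Kahn BFS):
  sources (in-degree 0): D, F, G
  process D: level=0
    D->A: in-degree(A)=0, level(A)=1, enqueue
  process F: level=0
    F->H: in-degree(H)=0, level(H)=1, enqueue
  process G: level=0
    G->E: in-degree(E)=1, level(E)>=1
  process A: level=1
    A->B: in-degree(B)=0, level(B)=2, enqueue
    A->C: in-degree(C)=0, level(C)=2, enqueue
    A->E: in-degree(E)=0, level(E)=2, enqueue
  process H: level=1
  process B: level=2
  process C: level=2
  process E: level=2
All levels: A:1, B:2, C:2, D:0, E:2, F:0, G:0, H:1
level(E) = 2

Answer: 2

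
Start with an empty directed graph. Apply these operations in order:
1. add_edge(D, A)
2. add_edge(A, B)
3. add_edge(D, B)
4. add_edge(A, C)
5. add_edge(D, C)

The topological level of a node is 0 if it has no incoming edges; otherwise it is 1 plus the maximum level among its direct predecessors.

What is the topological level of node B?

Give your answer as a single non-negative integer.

Answer: 2

Derivation:
Op 1: add_edge(D, A). Edges now: 1
Op 2: add_edge(A, B). Edges now: 2
Op 3: add_edge(D, B). Edges now: 3
Op 4: add_edge(A, C). Edges now: 4
Op 5: add_edge(D, C). Edges now: 5
Compute levels (Kahn BFS):
  sources (in-degree 0): D
  process D: level=0
    D->A: in-degree(A)=0, level(A)=1, enqueue
    D->B: in-degree(B)=1, level(B)>=1
    D->C: in-degree(C)=1, level(C)>=1
  process A: level=1
    A->B: in-degree(B)=0, level(B)=2, enqueue
    A->C: in-degree(C)=0, level(C)=2, enqueue
  process B: level=2
  process C: level=2
All levels: A:1, B:2, C:2, D:0
level(B) = 2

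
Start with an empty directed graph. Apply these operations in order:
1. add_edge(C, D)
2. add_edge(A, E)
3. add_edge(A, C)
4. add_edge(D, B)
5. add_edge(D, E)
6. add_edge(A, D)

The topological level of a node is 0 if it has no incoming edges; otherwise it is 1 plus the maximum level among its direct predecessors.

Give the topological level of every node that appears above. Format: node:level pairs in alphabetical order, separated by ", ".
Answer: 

Op 1: add_edge(C, D). Edges now: 1
Op 2: add_edge(A, E). Edges now: 2
Op 3: add_edge(A, C). Edges now: 3
Op 4: add_edge(D, B). Edges now: 4
Op 5: add_edge(D, E). Edges now: 5
Op 6: add_edge(A, D). Edges now: 6
Compute levels (Kahn BFS):
  sources (in-degree 0): A
  process A: level=0
    A->C: in-degree(C)=0, level(C)=1, enqueue
    A->D: in-degree(D)=1, level(D)>=1
    A->E: in-degree(E)=1, level(E)>=1
  process C: level=1
    C->D: in-degree(D)=0, level(D)=2, enqueue
  process D: level=2
    D->B: in-degree(B)=0, level(B)=3, enqueue
    D->E: in-degree(E)=0, level(E)=3, enqueue
  process B: level=3
  process E: level=3
All levels: A:0, B:3, C:1, D:2, E:3

Answer: A:0, B:3, C:1, D:2, E:3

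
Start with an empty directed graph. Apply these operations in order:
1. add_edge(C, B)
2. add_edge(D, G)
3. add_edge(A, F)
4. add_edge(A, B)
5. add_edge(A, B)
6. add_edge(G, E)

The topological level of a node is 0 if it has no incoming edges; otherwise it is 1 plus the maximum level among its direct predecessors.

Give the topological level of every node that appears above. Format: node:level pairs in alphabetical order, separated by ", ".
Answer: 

Op 1: add_edge(C, B). Edges now: 1
Op 2: add_edge(D, G). Edges now: 2
Op 3: add_edge(A, F). Edges now: 3
Op 4: add_edge(A, B). Edges now: 4
Op 5: add_edge(A, B) (duplicate, no change). Edges now: 4
Op 6: add_edge(G, E). Edges now: 5
Compute levels (Kahn BFS):
  sources (in-degree 0): A, C, D
  process A: level=0
    A->B: in-degree(B)=1, level(B)>=1
    A->F: in-degree(F)=0, level(F)=1, enqueue
  process C: level=0
    C->B: in-degree(B)=0, level(B)=1, enqueue
  process D: level=0
    D->G: in-degree(G)=0, level(G)=1, enqueue
  process F: level=1
  process B: level=1
  process G: level=1
    G->E: in-degree(E)=0, level(E)=2, enqueue
  process E: level=2
All levels: A:0, B:1, C:0, D:0, E:2, F:1, G:1

Answer: A:0, B:1, C:0, D:0, E:2, F:1, G:1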